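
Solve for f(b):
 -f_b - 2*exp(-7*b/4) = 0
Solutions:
 f(b) = C1 + 8*exp(-7*b/4)/7


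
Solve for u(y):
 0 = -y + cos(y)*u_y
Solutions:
 u(y) = C1 + Integral(y/cos(y), y)


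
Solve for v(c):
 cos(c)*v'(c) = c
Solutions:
 v(c) = C1 + Integral(c/cos(c), c)


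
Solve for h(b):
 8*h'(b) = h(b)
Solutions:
 h(b) = C1*exp(b/8)


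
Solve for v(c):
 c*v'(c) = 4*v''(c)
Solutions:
 v(c) = C1 + C2*erfi(sqrt(2)*c/4)


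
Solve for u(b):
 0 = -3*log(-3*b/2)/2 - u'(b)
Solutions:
 u(b) = C1 - 3*b*log(-b)/2 + 3*b*(-log(3) + log(2) + 1)/2


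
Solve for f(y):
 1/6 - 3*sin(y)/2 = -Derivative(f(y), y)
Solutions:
 f(y) = C1 - y/6 - 3*cos(y)/2


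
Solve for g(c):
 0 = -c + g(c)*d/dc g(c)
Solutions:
 g(c) = -sqrt(C1 + c^2)
 g(c) = sqrt(C1 + c^2)


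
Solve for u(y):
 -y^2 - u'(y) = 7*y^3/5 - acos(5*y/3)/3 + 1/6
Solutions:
 u(y) = C1 - 7*y^4/20 - y^3/3 + y*acos(5*y/3)/3 - y/6 - sqrt(9 - 25*y^2)/15


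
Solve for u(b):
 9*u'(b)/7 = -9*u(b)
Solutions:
 u(b) = C1*exp(-7*b)


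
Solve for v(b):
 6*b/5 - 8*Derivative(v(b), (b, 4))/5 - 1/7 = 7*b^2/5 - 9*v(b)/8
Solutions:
 v(b) = C1*exp(-5^(1/4)*sqrt(6)*b/4) + C2*exp(5^(1/4)*sqrt(6)*b/4) + C3*sin(5^(1/4)*sqrt(6)*b/4) + C4*cos(5^(1/4)*sqrt(6)*b/4) + 56*b^2/45 - 16*b/15 + 8/63


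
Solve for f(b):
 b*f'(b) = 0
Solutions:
 f(b) = C1


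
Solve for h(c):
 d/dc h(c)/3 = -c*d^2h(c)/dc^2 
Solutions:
 h(c) = C1 + C2*c^(2/3)


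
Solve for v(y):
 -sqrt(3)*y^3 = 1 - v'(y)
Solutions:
 v(y) = C1 + sqrt(3)*y^4/4 + y


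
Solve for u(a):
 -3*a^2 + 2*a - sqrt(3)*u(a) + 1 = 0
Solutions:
 u(a) = sqrt(3)*(-3*a^2 + 2*a + 1)/3


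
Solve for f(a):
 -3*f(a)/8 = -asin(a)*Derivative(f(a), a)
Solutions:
 f(a) = C1*exp(3*Integral(1/asin(a), a)/8)


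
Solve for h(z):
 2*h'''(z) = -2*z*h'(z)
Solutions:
 h(z) = C1 + Integral(C2*airyai(-z) + C3*airybi(-z), z)


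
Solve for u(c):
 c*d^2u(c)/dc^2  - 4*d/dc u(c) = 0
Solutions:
 u(c) = C1 + C2*c^5


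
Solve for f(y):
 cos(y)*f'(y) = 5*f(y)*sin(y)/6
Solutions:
 f(y) = C1/cos(y)^(5/6)


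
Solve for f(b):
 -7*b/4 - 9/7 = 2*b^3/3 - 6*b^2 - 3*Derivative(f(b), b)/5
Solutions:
 f(b) = C1 + 5*b^4/18 - 10*b^3/3 + 35*b^2/24 + 15*b/7


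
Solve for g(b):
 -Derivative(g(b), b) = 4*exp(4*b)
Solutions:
 g(b) = C1 - exp(4*b)


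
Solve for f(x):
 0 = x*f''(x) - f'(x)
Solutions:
 f(x) = C1 + C2*x^2


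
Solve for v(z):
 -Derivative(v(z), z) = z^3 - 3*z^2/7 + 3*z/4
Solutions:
 v(z) = C1 - z^4/4 + z^3/7 - 3*z^2/8


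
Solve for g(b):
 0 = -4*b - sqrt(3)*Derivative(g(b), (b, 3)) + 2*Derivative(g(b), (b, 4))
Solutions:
 g(b) = C1 + C2*b + C3*b^2 + C4*exp(sqrt(3)*b/2) - sqrt(3)*b^4/18 - 4*b^3/9


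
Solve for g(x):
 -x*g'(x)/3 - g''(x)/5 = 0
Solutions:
 g(x) = C1 + C2*erf(sqrt(30)*x/6)


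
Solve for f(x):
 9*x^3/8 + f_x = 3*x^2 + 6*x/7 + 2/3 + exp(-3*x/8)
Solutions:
 f(x) = C1 - 9*x^4/32 + x^3 + 3*x^2/7 + 2*x/3 - 8*exp(-3*x/8)/3


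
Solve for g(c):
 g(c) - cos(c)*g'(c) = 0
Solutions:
 g(c) = C1*sqrt(sin(c) + 1)/sqrt(sin(c) - 1)


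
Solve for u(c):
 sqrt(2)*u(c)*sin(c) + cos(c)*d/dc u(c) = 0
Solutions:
 u(c) = C1*cos(c)^(sqrt(2))


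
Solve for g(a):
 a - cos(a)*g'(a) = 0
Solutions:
 g(a) = C1 + Integral(a/cos(a), a)


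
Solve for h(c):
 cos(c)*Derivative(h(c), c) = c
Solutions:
 h(c) = C1 + Integral(c/cos(c), c)


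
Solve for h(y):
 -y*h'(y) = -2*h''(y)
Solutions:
 h(y) = C1 + C2*erfi(y/2)


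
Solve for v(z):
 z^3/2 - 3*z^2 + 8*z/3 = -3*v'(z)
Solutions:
 v(z) = C1 - z^4/24 + z^3/3 - 4*z^2/9


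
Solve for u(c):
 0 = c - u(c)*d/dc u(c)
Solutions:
 u(c) = -sqrt(C1 + c^2)
 u(c) = sqrt(C1 + c^2)


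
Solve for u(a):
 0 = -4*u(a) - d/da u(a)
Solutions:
 u(a) = C1*exp(-4*a)


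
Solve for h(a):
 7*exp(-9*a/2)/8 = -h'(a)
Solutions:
 h(a) = C1 + 7*exp(-9*a/2)/36


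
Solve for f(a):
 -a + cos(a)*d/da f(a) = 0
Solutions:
 f(a) = C1 + Integral(a/cos(a), a)


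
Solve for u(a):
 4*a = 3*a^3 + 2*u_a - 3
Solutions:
 u(a) = C1 - 3*a^4/8 + a^2 + 3*a/2


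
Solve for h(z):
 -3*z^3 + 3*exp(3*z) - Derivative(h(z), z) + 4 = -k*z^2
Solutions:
 h(z) = C1 + k*z^3/3 - 3*z^4/4 + 4*z + exp(3*z)


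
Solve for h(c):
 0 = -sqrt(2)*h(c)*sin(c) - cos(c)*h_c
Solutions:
 h(c) = C1*cos(c)^(sqrt(2))


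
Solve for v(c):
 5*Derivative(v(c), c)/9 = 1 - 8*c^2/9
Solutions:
 v(c) = C1 - 8*c^3/15 + 9*c/5


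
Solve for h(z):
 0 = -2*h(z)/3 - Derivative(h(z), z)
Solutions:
 h(z) = C1*exp(-2*z/3)


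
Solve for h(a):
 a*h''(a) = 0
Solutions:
 h(a) = C1 + C2*a


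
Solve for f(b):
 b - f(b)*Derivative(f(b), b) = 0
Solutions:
 f(b) = -sqrt(C1 + b^2)
 f(b) = sqrt(C1 + b^2)


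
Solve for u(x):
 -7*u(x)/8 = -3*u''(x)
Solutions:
 u(x) = C1*exp(-sqrt(42)*x/12) + C2*exp(sqrt(42)*x/12)


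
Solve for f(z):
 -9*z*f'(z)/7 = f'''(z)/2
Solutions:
 f(z) = C1 + Integral(C2*airyai(-18^(1/3)*7^(2/3)*z/7) + C3*airybi(-18^(1/3)*7^(2/3)*z/7), z)


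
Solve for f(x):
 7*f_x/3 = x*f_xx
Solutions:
 f(x) = C1 + C2*x^(10/3)


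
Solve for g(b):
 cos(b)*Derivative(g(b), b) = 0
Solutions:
 g(b) = C1


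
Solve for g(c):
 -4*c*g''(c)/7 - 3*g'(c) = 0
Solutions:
 g(c) = C1 + C2/c^(17/4)


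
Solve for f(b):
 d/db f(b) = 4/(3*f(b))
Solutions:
 f(b) = -sqrt(C1 + 24*b)/3
 f(b) = sqrt(C1 + 24*b)/3


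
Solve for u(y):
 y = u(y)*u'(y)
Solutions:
 u(y) = -sqrt(C1 + y^2)
 u(y) = sqrt(C1 + y^2)


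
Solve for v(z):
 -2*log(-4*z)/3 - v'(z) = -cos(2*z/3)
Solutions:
 v(z) = C1 - 2*z*log(-z)/3 - 4*z*log(2)/3 + 2*z/3 + 3*sin(2*z/3)/2


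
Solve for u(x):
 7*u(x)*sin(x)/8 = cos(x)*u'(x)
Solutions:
 u(x) = C1/cos(x)^(7/8)


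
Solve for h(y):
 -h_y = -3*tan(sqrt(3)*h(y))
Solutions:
 h(y) = sqrt(3)*(pi - asin(C1*exp(3*sqrt(3)*y)))/3
 h(y) = sqrt(3)*asin(C1*exp(3*sqrt(3)*y))/3


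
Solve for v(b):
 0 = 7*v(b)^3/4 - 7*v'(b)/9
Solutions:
 v(b) = -sqrt(2)*sqrt(-1/(C1 + 9*b))
 v(b) = sqrt(2)*sqrt(-1/(C1 + 9*b))


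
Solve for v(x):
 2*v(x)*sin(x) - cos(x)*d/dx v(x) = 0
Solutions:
 v(x) = C1/cos(x)^2


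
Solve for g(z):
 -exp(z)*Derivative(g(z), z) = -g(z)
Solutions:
 g(z) = C1*exp(-exp(-z))


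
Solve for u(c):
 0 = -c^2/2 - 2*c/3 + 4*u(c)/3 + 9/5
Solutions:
 u(c) = 3*c^2/8 + c/2 - 27/20


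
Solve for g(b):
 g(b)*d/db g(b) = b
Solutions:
 g(b) = -sqrt(C1 + b^2)
 g(b) = sqrt(C1 + b^2)


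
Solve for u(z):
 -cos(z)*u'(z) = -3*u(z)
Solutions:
 u(z) = C1*(sin(z) + 1)^(3/2)/(sin(z) - 1)^(3/2)


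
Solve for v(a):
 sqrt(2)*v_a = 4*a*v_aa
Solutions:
 v(a) = C1 + C2*a^(sqrt(2)/4 + 1)


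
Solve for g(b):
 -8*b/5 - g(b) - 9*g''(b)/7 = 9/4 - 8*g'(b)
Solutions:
 g(b) = C1*exp(b*(28 - sqrt(721))/9) + C2*exp(b*(sqrt(721) + 28)/9) - 8*b/5 - 301/20


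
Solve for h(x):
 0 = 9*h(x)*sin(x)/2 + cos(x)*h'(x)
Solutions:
 h(x) = C1*cos(x)^(9/2)


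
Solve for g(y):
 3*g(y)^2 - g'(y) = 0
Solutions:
 g(y) = -1/(C1 + 3*y)


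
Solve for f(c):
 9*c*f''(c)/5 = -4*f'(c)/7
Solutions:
 f(c) = C1 + C2*c^(43/63)


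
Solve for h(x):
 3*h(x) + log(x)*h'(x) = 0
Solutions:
 h(x) = C1*exp(-3*li(x))


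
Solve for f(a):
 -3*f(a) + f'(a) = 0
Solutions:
 f(a) = C1*exp(3*a)


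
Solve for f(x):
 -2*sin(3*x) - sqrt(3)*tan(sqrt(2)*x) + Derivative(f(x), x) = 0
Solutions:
 f(x) = C1 - sqrt(6)*log(cos(sqrt(2)*x))/2 - 2*cos(3*x)/3


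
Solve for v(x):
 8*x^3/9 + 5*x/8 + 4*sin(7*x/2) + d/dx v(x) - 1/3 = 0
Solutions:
 v(x) = C1 - 2*x^4/9 - 5*x^2/16 + x/3 + 8*cos(7*x/2)/7


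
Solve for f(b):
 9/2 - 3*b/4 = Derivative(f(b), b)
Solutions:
 f(b) = C1 - 3*b^2/8 + 9*b/2


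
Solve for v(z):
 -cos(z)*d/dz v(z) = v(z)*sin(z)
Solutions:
 v(z) = C1*cos(z)


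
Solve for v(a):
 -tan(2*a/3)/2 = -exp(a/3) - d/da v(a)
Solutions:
 v(a) = C1 - 3*exp(a/3) - 3*log(cos(2*a/3))/4


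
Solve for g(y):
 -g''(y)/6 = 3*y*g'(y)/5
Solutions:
 g(y) = C1 + C2*erf(3*sqrt(5)*y/5)


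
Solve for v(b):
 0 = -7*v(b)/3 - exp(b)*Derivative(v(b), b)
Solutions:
 v(b) = C1*exp(7*exp(-b)/3)


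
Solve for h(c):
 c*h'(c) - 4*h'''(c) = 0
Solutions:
 h(c) = C1 + Integral(C2*airyai(2^(1/3)*c/2) + C3*airybi(2^(1/3)*c/2), c)


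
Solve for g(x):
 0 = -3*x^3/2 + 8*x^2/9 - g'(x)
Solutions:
 g(x) = C1 - 3*x^4/8 + 8*x^3/27


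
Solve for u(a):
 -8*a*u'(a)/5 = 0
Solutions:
 u(a) = C1


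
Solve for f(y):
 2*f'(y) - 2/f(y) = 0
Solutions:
 f(y) = -sqrt(C1 + 2*y)
 f(y) = sqrt(C1 + 2*y)


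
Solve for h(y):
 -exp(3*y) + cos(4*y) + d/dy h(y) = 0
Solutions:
 h(y) = C1 + exp(3*y)/3 - sin(4*y)/4


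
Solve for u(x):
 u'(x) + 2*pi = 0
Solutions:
 u(x) = C1 - 2*pi*x


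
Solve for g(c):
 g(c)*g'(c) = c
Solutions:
 g(c) = -sqrt(C1 + c^2)
 g(c) = sqrt(C1 + c^2)


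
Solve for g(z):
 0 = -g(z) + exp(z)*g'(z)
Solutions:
 g(z) = C1*exp(-exp(-z))


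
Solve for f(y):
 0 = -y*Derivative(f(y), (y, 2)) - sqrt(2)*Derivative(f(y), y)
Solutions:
 f(y) = C1 + C2*y^(1 - sqrt(2))


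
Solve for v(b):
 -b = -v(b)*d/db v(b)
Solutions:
 v(b) = -sqrt(C1 + b^2)
 v(b) = sqrt(C1 + b^2)


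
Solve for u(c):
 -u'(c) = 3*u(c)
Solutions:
 u(c) = C1*exp(-3*c)


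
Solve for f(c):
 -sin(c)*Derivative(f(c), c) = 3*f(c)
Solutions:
 f(c) = C1*(cos(c) + 1)^(3/2)/(cos(c) - 1)^(3/2)


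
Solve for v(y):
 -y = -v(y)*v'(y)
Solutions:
 v(y) = -sqrt(C1 + y^2)
 v(y) = sqrt(C1 + y^2)


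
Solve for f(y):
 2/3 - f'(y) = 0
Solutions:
 f(y) = C1 + 2*y/3


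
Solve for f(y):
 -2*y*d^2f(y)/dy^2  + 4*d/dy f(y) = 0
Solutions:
 f(y) = C1 + C2*y^3


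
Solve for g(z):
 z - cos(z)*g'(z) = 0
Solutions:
 g(z) = C1 + Integral(z/cos(z), z)


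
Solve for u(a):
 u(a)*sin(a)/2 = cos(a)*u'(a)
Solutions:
 u(a) = C1/sqrt(cos(a))


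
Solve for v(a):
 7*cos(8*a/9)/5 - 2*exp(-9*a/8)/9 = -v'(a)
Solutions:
 v(a) = C1 - 63*sin(8*a/9)/40 - 16*exp(-9*a/8)/81


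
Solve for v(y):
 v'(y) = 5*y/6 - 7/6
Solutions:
 v(y) = C1 + 5*y^2/12 - 7*y/6


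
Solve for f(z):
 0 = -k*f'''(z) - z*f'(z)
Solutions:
 f(z) = C1 + Integral(C2*airyai(z*(-1/k)^(1/3)) + C3*airybi(z*(-1/k)^(1/3)), z)


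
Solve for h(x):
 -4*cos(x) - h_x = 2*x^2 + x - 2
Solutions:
 h(x) = C1 - 2*x^3/3 - x^2/2 + 2*x - 4*sin(x)


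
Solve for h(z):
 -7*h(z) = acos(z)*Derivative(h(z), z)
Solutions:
 h(z) = C1*exp(-7*Integral(1/acos(z), z))


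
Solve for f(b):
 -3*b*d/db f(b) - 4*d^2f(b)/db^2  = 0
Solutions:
 f(b) = C1 + C2*erf(sqrt(6)*b/4)


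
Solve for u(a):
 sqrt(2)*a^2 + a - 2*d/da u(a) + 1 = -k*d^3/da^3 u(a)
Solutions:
 u(a) = C1 + C2*exp(-sqrt(2)*a*sqrt(1/k)) + C3*exp(sqrt(2)*a*sqrt(1/k)) + sqrt(2)*a^3/6 + a^2/4 + sqrt(2)*a*k/2 + a/2


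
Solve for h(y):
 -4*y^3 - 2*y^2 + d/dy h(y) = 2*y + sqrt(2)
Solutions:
 h(y) = C1 + y^4 + 2*y^3/3 + y^2 + sqrt(2)*y


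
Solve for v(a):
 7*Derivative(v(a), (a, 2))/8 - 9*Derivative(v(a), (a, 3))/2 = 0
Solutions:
 v(a) = C1 + C2*a + C3*exp(7*a/36)


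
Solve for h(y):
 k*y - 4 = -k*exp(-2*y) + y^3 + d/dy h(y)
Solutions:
 h(y) = C1 + k*y^2/2 - k*exp(-2*y)/2 - y^4/4 - 4*y


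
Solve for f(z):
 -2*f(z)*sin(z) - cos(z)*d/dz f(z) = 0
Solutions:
 f(z) = C1*cos(z)^2


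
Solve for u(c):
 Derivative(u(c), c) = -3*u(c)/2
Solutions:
 u(c) = C1*exp(-3*c/2)


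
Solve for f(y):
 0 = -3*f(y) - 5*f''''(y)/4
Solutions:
 f(y) = (C1*sin(3^(1/4)*5^(3/4)*y/5) + C2*cos(3^(1/4)*5^(3/4)*y/5))*exp(-3^(1/4)*5^(3/4)*y/5) + (C3*sin(3^(1/4)*5^(3/4)*y/5) + C4*cos(3^(1/4)*5^(3/4)*y/5))*exp(3^(1/4)*5^(3/4)*y/5)


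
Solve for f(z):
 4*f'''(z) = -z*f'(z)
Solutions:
 f(z) = C1 + Integral(C2*airyai(-2^(1/3)*z/2) + C3*airybi(-2^(1/3)*z/2), z)


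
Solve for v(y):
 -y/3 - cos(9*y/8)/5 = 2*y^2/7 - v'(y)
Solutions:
 v(y) = C1 + 2*y^3/21 + y^2/6 + 8*sin(9*y/8)/45


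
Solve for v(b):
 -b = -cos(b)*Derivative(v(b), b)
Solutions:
 v(b) = C1 + Integral(b/cos(b), b)


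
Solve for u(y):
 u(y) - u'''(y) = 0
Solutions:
 u(y) = C3*exp(y) + (C1*sin(sqrt(3)*y/2) + C2*cos(sqrt(3)*y/2))*exp(-y/2)


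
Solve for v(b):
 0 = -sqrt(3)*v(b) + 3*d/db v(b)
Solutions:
 v(b) = C1*exp(sqrt(3)*b/3)


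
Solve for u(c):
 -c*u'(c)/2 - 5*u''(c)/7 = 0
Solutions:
 u(c) = C1 + C2*erf(sqrt(35)*c/10)


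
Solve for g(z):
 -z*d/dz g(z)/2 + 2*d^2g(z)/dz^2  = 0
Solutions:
 g(z) = C1 + C2*erfi(sqrt(2)*z/4)


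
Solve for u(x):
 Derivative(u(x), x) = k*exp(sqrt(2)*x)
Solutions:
 u(x) = C1 + sqrt(2)*k*exp(sqrt(2)*x)/2


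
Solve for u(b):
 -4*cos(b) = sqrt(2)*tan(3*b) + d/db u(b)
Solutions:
 u(b) = C1 + sqrt(2)*log(cos(3*b))/3 - 4*sin(b)


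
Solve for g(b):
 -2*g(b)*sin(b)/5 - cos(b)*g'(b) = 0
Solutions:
 g(b) = C1*cos(b)^(2/5)


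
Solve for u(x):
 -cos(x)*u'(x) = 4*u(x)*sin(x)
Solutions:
 u(x) = C1*cos(x)^4


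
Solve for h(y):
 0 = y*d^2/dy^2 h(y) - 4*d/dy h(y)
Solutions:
 h(y) = C1 + C2*y^5


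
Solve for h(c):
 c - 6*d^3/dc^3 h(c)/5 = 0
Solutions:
 h(c) = C1 + C2*c + C3*c^2 + 5*c^4/144


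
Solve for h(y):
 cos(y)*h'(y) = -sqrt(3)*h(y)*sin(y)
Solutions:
 h(y) = C1*cos(y)^(sqrt(3))


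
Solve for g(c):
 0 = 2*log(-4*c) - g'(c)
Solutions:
 g(c) = C1 + 2*c*log(-c) + 2*c*(-1 + 2*log(2))


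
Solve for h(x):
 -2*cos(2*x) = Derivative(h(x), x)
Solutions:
 h(x) = C1 - sin(2*x)


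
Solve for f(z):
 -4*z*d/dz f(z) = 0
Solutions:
 f(z) = C1


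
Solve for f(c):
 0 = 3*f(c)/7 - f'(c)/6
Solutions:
 f(c) = C1*exp(18*c/7)


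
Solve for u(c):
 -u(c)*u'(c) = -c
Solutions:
 u(c) = -sqrt(C1 + c^2)
 u(c) = sqrt(C1 + c^2)


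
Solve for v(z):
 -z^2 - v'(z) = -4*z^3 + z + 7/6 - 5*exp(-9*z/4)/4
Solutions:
 v(z) = C1 + z^4 - z^3/3 - z^2/2 - 7*z/6 - 5*exp(-9*z/4)/9


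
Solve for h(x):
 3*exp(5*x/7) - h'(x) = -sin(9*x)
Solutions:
 h(x) = C1 + 21*exp(5*x/7)/5 - cos(9*x)/9


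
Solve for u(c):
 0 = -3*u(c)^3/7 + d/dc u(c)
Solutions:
 u(c) = -sqrt(14)*sqrt(-1/(C1 + 3*c))/2
 u(c) = sqrt(14)*sqrt(-1/(C1 + 3*c))/2


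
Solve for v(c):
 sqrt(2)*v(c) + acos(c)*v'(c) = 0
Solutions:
 v(c) = C1*exp(-sqrt(2)*Integral(1/acos(c), c))


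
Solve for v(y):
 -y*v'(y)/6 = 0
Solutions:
 v(y) = C1


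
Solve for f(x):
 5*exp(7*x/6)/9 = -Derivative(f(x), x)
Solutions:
 f(x) = C1 - 10*exp(7*x/6)/21


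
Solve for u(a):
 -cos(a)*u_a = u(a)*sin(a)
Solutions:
 u(a) = C1*cos(a)


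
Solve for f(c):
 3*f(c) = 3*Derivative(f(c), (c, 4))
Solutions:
 f(c) = C1*exp(-c) + C2*exp(c) + C3*sin(c) + C4*cos(c)


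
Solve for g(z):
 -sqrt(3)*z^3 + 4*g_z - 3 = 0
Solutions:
 g(z) = C1 + sqrt(3)*z^4/16 + 3*z/4


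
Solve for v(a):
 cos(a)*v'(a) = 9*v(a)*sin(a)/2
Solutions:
 v(a) = C1/cos(a)^(9/2)


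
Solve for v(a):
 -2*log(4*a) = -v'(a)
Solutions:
 v(a) = C1 + 2*a*log(a) - 2*a + a*log(16)


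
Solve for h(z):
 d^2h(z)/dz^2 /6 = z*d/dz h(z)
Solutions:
 h(z) = C1 + C2*erfi(sqrt(3)*z)


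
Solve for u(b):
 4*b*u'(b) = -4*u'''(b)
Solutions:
 u(b) = C1 + Integral(C2*airyai(-b) + C3*airybi(-b), b)


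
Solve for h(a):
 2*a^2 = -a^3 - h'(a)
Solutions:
 h(a) = C1 - a^4/4 - 2*a^3/3


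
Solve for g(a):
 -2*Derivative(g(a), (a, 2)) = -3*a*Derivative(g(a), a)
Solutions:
 g(a) = C1 + C2*erfi(sqrt(3)*a/2)


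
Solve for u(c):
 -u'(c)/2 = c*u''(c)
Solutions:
 u(c) = C1 + C2*sqrt(c)


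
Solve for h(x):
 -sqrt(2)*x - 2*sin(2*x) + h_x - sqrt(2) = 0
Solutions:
 h(x) = C1 + sqrt(2)*x^2/2 + sqrt(2)*x - cos(2*x)


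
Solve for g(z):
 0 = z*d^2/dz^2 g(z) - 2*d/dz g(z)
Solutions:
 g(z) = C1 + C2*z^3


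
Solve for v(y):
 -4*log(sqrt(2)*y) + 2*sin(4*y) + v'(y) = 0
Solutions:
 v(y) = C1 + 4*y*log(y) - 4*y + 2*y*log(2) + cos(4*y)/2


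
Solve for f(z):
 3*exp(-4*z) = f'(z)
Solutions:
 f(z) = C1 - 3*exp(-4*z)/4


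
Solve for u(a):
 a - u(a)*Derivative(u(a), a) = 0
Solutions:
 u(a) = -sqrt(C1 + a^2)
 u(a) = sqrt(C1 + a^2)


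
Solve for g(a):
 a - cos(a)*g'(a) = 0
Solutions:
 g(a) = C1 + Integral(a/cos(a), a)


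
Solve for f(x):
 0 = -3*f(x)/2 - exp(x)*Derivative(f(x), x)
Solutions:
 f(x) = C1*exp(3*exp(-x)/2)


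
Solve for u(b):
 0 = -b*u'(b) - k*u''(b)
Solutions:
 u(b) = C1 + C2*sqrt(k)*erf(sqrt(2)*b*sqrt(1/k)/2)


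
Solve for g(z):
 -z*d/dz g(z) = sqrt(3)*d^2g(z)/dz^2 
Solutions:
 g(z) = C1 + C2*erf(sqrt(2)*3^(3/4)*z/6)


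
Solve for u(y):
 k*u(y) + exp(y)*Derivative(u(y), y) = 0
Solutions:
 u(y) = C1*exp(k*exp(-y))


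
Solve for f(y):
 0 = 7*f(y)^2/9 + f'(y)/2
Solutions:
 f(y) = 9/(C1 + 14*y)


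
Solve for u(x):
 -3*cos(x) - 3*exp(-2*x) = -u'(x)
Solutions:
 u(x) = C1 + 3*sin(x) - 3*exp(-2*x)/2


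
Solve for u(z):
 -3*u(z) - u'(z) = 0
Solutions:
 u(z) = C1*exp(-3*z)


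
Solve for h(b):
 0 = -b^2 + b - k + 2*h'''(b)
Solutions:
 h(b) = C1 + C2*b + C3*b^2 + b^5/120 - b^4/48 + b^3*k/12


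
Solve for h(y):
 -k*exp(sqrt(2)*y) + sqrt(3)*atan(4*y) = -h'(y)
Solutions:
 h(y) = C1 + sqrt(2)*k*exp(sqrt(2)*y)/2 - sqrt(3)*(y*atan(4*y) - log(16*y^2 + 1)/8)


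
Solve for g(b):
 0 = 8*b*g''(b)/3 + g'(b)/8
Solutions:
 g(b) = C1 + C2*b^(61/64)


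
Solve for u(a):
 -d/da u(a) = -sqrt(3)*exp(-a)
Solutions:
 u(a) = C1 - sqrt(3)*exp(-a)


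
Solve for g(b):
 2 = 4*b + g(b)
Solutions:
 g(b) = 2 - 4*b


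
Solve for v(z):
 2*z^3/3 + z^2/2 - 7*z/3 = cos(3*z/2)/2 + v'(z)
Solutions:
 v(z) = C1 + z^4/6 + z^3/6 - 7*z^2/6 - sin(3*z/2)/3


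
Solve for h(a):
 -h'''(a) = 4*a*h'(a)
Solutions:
 h(a) = C1 + Integral(C2*airyai(-2^(2/3)*a) + C3*airybi(-2^(2/3)*a), a)


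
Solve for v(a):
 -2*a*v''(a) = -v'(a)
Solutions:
 v(a) = C1 + C2*a^(3/2)


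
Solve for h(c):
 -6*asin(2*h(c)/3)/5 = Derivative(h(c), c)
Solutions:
 Integral(1/asin(2*_y/3), (_y, h(c))) = C1 - 6*c/5


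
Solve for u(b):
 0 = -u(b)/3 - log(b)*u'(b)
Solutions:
 u(b) = C1*exp(-li(b)/3)


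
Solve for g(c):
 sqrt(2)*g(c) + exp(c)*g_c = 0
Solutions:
 g(c) = C1*exp(sqrt(2)*exp(-c))


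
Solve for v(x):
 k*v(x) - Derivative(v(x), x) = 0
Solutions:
 v(x) = C1*exp(k*x)


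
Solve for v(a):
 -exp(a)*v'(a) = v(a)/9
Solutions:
 v(a) = C1*exp(exp(-a)/9)


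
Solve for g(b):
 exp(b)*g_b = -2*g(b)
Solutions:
 g(b) = C1*exp(2*exp(-b))


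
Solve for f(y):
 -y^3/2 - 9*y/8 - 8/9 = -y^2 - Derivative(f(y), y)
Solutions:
 f(y) = C1 + y^4/8 - y^3/3 + 9*y^2/16 + 8*y/9


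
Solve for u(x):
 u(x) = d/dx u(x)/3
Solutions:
 u(x) = C1*exp(3*x)


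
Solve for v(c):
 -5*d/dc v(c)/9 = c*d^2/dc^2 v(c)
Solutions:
 v(c) = C1 + C2*c^(4/9)


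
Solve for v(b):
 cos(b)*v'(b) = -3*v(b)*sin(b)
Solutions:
 v(b) = C1*cos(b)^3


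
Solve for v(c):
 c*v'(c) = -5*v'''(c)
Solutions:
 v(c) = C1 + Integral(C2*airyai(-5^(2/3)*c/5) + C3*airybi(-5^(2/3)*c/5), c)


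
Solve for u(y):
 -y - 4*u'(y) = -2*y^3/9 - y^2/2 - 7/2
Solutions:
 u(y) = C1 + y^4/72 + y^3/24 - y^2/8 + 7*y/8


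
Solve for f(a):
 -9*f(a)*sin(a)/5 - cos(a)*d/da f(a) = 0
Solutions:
 f(a) = C1*cos(a)^(9/5)


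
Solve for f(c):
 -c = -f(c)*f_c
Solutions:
 f(c) = -sqrt(C1 + c^2)
 f(c) = sqrt(C1 + c^2)


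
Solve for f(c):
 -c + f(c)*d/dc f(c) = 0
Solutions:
 f(c) = -sqrt(C1 + c^2)
 f(c) = sqrt(C1 + c^2)


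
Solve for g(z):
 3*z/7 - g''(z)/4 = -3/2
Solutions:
 g(z) = C1 + C2*z + 2*z^3/7 + 3*z^2


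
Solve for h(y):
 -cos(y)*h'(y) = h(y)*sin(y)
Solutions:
 h(y) = C1*cos(y)


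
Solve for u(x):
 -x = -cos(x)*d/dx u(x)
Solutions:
 u(x) = C1 + Integral(x/cos(x), x)


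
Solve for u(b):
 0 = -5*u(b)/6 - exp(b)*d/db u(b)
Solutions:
 u(b) = C1*exp(5*exp(-b)/6)


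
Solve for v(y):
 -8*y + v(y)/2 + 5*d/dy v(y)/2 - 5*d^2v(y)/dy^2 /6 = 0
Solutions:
 v(y) = C1*exp(y*(15 - sqrt(285))/10) + C2*exp(y*(15 + sqrt(285))/10) + 16*y - 80


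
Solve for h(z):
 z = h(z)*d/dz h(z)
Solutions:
 h(z) = -sqrt(C1 + z^2)
 h(z) = sqrt(C1 + z^2)


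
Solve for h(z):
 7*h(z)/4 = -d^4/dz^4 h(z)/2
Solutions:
 h(z) = (C1*sin(14^(1/4)*z/2) + C2*cos(14^(1/4)*z/2))*exp(-14^(1/4)*z/2) + (C3*sin(14^(1/4)*z/2) + C4*cos(14^(1/4)*z/2))*exp(14^(1/4)*z/2)


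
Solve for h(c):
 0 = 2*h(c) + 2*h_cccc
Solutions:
 h(c) = (C1*sin(sqrt(2)*c/2) + C2*cos(sqrt(2)*c/2))*exp(-sqrt(2)*c/2) + (C3*sin(sqrt(2)*c/2) + C4*cos(sqrt(2)*c/2))*exp(sqrt(2)*c/2)


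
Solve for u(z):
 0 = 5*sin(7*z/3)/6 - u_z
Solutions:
 u(z) = C1 - 5*cos(7*z/3)/14


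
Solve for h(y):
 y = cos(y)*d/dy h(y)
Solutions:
 h(y) = C1 + Integral(y/cos(y), y)


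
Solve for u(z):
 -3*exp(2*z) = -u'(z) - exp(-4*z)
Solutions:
 u(z) = C1 + 3*exp(2*z)/2 + exp(-4*z)/4


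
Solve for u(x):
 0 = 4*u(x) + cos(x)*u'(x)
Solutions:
 u(x) = C1*(sin(x)^2 - 2*sin(x) + 1)/(sin(x)^2 + 2*sin(x) + 1)


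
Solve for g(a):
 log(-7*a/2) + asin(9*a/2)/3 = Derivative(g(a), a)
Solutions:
 g(a) = C1 + a*log(-a) + a*asin(9*a/2)/3 - a - a*log(2) + a*log(7) + sqrt(4 - 81*a^2)/27


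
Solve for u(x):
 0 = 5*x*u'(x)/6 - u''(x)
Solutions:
 u(x) = C1 + C2*erfi(sqrt(15)*x/6)


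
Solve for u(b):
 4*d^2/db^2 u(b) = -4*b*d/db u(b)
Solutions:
 u(b) = C1 + C2*erf(sqrt(2)*b/2)


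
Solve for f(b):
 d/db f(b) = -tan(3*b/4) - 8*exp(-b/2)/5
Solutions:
 f(b) = C1 - 2*log(tan(3*b/4)^2 + 1)/3 + 16*exp(-b/2)/5


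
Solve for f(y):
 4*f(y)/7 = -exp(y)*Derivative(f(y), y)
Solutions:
 f(y) = C1*exp(4*exp(-y)/7)


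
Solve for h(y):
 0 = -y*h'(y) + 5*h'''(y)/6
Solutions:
 h(y) = C1 + Integral(C2*airyai(5^(2/3)*6^(1/3)*y/5) + C3*airybi(5^(2/3)*6^(1/3)*y/5), y)


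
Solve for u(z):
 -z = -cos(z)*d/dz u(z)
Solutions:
 u(z) = C1 + Integral(z/cos(z), z)


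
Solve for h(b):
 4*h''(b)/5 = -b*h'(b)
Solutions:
 h(b) = C1 + C2*erf(sqrt(10)*b/4)


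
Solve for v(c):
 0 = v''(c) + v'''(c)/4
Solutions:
 v(c) = C1 + C2*c + C3*exp(-4*c)


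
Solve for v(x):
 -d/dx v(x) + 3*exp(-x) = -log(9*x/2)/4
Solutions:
 v(x) = C1 + x*log(x)/4 + x*(-1 - log(2) + 2*log(3))/4 - 3*exp(-x)


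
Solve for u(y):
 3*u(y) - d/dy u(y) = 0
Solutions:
 u(y) = C1*exp(3*y)


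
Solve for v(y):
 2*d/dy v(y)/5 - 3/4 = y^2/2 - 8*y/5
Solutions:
 v(y) = C1 + 5*y^3/12 - 2*y^2 + 15*y/8


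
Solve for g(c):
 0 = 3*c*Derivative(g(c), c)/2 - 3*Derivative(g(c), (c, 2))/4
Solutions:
 g(c) = C1 + C2*erfi(c)


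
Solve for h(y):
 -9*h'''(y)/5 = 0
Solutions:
 h(y) = C1 + C2*y + C3*y^2


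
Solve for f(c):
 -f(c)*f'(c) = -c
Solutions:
 f(c) = -sqrt(C1 + c^2)
 f(c) = sqrt(C1 + c^2)


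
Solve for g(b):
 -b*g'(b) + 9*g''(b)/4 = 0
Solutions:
 g(b) = C1 + C2*erfi(sqrt(2)*b/3)


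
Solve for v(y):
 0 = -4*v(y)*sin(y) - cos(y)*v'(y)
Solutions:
 v(y) = C1*cos(y)^4


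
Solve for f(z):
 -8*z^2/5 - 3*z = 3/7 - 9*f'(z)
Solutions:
 f(z) = C1 + 8*z^3/135 + z^2/6 + z/21


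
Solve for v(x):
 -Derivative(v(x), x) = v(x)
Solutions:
 v(x) = C1*exp(-x)


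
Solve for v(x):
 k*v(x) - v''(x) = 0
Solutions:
 v(x) = C1*exp(-sqrt(k)*x) + C2*exp(sqrt(k)*x)


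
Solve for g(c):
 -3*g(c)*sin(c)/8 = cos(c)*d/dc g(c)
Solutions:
 g(c) = C1*cos(c)^(3/8)


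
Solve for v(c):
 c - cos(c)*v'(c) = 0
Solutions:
 v(c) = C1 + Integral(c/cos(c), c)


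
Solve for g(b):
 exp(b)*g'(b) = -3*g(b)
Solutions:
 g(b) = C1*exp(3*exp(-b))


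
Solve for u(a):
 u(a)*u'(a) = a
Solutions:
 u(a) = -sqrt(C1 + a^2)
 u(a) = sqrt(C1 + a^2)


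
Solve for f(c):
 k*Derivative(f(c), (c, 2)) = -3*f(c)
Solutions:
 f(c) = C1*exp(-sqrt(3)*c*sqrt(-1/k)) + C2*exp(sqrt(3)*c*sqrt(-1/k))


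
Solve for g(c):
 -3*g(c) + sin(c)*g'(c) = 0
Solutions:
 g(c) = C1*(cos(c) - 1)^(3/2)/(cos(c) + 1)^(3/2)


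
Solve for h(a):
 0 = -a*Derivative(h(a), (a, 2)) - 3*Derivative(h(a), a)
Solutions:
 h(a) = C1 + C2/a^2


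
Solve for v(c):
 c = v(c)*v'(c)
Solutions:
 v(c) = -sqrt(C1 + c^2)
 v(c) = sqrt(C1 + c^2)


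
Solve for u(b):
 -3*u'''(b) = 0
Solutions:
 u(b) = C1 + C2*b + C3*b^2


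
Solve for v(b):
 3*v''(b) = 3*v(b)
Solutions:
 v(b) = C1*exp(-b) + C2*exp(b)


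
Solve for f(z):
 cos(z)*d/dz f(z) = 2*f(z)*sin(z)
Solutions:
 f(z) = C1/cos(z)^2


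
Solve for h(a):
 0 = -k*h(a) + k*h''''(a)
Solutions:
 h(a) = C1*exp(-a) + C2*exp(a) + C3*sin(a) + C4*cos(a)


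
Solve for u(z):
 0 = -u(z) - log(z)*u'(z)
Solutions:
 u(z) = C1*exp(-li(z))


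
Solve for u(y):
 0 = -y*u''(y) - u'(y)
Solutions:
 u(y) = C1 + C2*log(y)


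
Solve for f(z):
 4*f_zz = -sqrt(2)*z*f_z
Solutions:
 f(z) = C1 + C2*erf(2^(3/4)*z/4)


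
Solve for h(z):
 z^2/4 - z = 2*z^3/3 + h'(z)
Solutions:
 h(z) = C1 - z^4/6 + z^3/12 - z^2/2


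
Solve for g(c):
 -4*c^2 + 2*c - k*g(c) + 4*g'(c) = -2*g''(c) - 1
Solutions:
 g(c) = C1*exp(-c*(sqrt(2)*sqrt(k + 2)/2 + 1)) + C2*exp(c*(sqrt(2)*sqrt(k + 2)/2 - 1)) - 4*c^2/k + 2*c/k - 32*c/k^2 + 1/k - 8/k^2 - 128/k^3


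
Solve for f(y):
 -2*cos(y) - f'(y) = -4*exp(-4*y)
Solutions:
 f(y) = C1 - 2*sin(y) - exp(-4*y)


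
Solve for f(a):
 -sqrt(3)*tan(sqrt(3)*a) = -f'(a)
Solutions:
 f(a) = C1 - log(cos(sqrt(3)*a))


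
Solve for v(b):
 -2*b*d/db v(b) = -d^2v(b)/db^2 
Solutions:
 v(b) = C1 + C2*erfi(b)


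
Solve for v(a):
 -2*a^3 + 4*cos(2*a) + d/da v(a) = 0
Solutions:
 v(a) = C1 + a^4/2 - 2*sin(2*a)


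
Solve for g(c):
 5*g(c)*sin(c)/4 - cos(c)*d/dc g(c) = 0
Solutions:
 g(c) = C1/cos(c)^(5/4)


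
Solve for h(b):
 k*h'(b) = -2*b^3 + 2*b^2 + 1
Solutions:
 h(b) = C1 - b^4/(2*k) + 2*b^3/(3*k) + b/k


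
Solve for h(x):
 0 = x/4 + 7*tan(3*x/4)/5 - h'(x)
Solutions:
 h(x) = C1 + x^2/8 - 28*log(cos(3*x/4))/15


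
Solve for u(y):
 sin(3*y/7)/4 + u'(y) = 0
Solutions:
 u(y) = C1 + 7*cos(3*y/7)/12


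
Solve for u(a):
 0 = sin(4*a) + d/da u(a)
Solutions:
 u(a) = C1 + cos(4*a)/4


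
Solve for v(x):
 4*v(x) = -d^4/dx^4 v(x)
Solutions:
 v(x) = (C1*sin(x) + C2*cos(x))*exp(-x) + (C3*sin(x) + C4*cos(x))*exp(x)


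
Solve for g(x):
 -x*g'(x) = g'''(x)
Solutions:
 g(x) = C1 + Integral(C2*airyai(-x) + C3*airybi(-x), x)


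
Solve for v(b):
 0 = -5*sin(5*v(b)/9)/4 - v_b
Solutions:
 5*b/4 + 9*log(cos(5*v(b)/9) - 1)/10 - 9*log(cos(5*v(b)/9) + 1)/10 = C1


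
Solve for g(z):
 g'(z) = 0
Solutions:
 g(z) = C1


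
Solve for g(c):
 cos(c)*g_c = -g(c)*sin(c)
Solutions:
 g(c) = C1*cos(c)


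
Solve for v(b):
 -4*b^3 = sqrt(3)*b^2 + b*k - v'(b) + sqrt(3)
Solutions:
 v(b) = C1 + b^4 + sqrt(3)*b^3/3 + b^2*k/2 + sqrt(3)*b


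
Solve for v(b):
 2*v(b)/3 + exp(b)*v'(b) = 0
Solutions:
 v(b) = C1*exp(2*exp(-b)/3)


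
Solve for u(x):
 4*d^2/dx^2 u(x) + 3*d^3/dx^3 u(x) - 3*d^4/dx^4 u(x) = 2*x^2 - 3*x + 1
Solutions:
 u(x) = C1 + C2*x + C3*exp(x*(3 - sqrt(57))/6) + C4*exp(x*(3 + sqrt(57))/6) + x^4/24 - x^3/4 + 17*x^2/16


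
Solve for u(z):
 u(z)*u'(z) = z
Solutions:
 u(z) = -sqrt(C1 + z^2)
 u(z) = sqrt(C1 + z^2)


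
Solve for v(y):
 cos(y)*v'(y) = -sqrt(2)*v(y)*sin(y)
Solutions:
 v(y) = C1*cos(y)^(sqrt(2))


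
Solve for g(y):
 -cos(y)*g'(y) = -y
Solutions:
 g(y) = C1 + Integral(y/cos(y), y)


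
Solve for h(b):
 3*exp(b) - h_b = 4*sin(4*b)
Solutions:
 h(b) = C1 + 3*exp(b) + cos(4*b)


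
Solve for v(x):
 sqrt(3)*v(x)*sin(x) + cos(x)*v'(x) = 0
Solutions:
 v(x) = C1*cos(x)^(sqrt(3))


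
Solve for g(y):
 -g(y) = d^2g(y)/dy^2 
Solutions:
 g(y) = C1*sin(y) + C2*cos(y)


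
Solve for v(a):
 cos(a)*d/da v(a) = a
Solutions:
 v(a) = C1 + Integral(a/cos(a), a)


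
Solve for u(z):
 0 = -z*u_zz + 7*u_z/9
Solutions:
 u(z) = C1 + C2*z^(16/9)


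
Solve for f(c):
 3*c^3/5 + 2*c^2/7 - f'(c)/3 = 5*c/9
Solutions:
 f(c) = C1 + 9*c^4/20 + 2*c^3/7 - 5*c^2/6


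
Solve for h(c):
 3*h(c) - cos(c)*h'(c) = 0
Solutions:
 h(c) = C1*(sin(c) + 1)^(3/2)/(sin(c) - 1)^(3/2)


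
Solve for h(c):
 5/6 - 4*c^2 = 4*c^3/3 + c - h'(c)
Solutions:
 h(c) = C1 + c^4/3 + 4*c^3/3 + c^2/2 - 5*c/6


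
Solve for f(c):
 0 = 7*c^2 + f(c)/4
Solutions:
 f(c) = -28*c^2


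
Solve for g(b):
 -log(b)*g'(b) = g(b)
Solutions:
 g(b) = C1*exp(-li(b))


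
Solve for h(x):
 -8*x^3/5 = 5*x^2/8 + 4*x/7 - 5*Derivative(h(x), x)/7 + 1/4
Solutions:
 h(x) = C1 + 14*x^4/25 + 7*x^3/24 + 2*x^2/5 + 7*x/20


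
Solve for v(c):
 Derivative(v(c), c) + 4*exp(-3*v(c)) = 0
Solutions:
 v(c) = log(C1 - 12*c)/3
 v(c) = log((-3^(1/3) - 3^(5/6)*I)*(C1 - 4*c)^(1/3)/2)
 v(c) = log((-3^(1/3) + 3^(5/6)*I)*(C1 - 4*c)^(1/3)/2)


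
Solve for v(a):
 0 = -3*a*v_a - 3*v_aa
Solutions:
 v(a) = C1 + C2*erf(sqrt(2)*a/2)


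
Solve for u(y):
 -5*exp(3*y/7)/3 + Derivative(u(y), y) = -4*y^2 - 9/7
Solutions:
 u(y) = C1 - 4*y^3/3 - 9*y/7 + 35*exp(3*y/7)/9


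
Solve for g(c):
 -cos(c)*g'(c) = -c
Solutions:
 g(c) = C1 + Integral(c/cos(c), c)


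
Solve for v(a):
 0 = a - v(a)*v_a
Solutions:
 v(a) = -sqrt(C1 + a^2)
 v(a) = sqrt(C1 + a^2)


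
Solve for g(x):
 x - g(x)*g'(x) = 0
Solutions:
 g(x) = -sqrt(C1 + x^2)
 g(x) = sqrt(C1 + x^2)


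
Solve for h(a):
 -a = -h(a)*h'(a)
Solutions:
 h(a) = -sqrt(C1 + a^2)
 h(a) = sqrt(C1 + a^2)


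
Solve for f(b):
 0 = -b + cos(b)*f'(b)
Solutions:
 f(b) = C1 + Integral(b/cos(b), b)


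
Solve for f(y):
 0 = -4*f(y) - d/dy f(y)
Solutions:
 f(y) = C1*exp(-4*y)


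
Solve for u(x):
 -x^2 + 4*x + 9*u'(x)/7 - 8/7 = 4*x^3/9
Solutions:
 u(x) = C1 + 7*x^4/81 + 7*x^3/27 - 14*x^2/9 + 8*x/9


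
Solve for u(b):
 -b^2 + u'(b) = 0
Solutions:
 u(b) = C1 + b^3/3


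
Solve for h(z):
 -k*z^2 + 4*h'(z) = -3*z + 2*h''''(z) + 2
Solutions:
 h(z) = C1 + C4*exp(2^(1/3)*z) + k*z^3/12 - 3*z^2/8 + z/2 + (C2*sin(2^(1/3)*sqrt(3)*z/2) + C3*cos(2^(1/3)*sqrt(3)*z/2))*exp(-2^(1/3)*z/2)


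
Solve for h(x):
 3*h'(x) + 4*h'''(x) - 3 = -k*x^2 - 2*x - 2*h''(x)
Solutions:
 h(x) = C1 - k*x^3/9 + 2*k*x^2/9 + 16*k*x/27 - x^2/3 + 13*x/9 + (C2*sin(sqrt(11)*x/4) + C3*cos(sqrt(11)*x/4))*exp(-x/4)


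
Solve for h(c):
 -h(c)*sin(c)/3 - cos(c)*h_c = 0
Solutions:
 h(c) = C1*cos(c)^(1/3)


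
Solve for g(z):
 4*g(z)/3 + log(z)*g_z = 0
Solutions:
 g(z) = C1*exp(-4*li(z)/3)


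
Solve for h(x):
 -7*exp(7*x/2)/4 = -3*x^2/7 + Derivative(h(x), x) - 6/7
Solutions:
 h(x) = C1 + x^3/7 + 6*x/7 - exp(7*x/2)/2


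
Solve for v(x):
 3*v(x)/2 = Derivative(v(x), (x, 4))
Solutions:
 v(x) = C1*exp(-2^(3/4)*3^(1/4)*x/2) + C2*exp(2^(3/4)*3^(1/4)*x/2) + C3*sin(2^(3/4)*3^(1/4)*x/2) + C4*cos(2^(3/4)*3^(1/4)*x/2)


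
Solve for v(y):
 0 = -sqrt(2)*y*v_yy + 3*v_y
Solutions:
 v(y) = C1 + C2*y^(1 + 3*sqrt(2)/2)


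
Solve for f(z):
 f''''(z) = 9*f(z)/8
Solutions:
 f(z) = C1*exp(-2^(1/4)*sqrt(3)*z/2) + C2*exp(2^(1/4)*sqrt(3)*z/2) + C3*sin(2^(1/4)*sqrt(3)*z/2) + C4*cos(2^(1/4)*sqrt(3)*z/2)


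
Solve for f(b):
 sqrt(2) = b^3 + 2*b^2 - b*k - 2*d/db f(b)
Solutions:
 f(b) = C1 + b^4/8 + b^3/3 - b^2*k/4 - sqrt(2)*b/2


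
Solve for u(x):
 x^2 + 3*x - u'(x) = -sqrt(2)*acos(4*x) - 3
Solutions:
 u(x) = C1 + x^3/3 + 3*x^2/2 + 3*x + sqrt(2)*(x*acos(4*x) - sqrt(1 - 16*x^2)/4)


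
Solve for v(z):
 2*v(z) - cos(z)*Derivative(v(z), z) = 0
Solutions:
 v(z) = C1*(sin(z) + 1)/(sin(z) - 1)


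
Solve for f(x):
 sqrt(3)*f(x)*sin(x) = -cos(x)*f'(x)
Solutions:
 f(x) = C1*cos(x)^(sqrt(3))


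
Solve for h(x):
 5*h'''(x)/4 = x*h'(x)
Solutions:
 h(x) = C1 + Integral(C2*airyai(10^(2/3)*x/5) + C3*airybi(10^(2/3)*x/5), x)


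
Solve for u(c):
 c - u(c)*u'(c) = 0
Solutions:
 u(c) = -sqrt(C1 + c^2)
 u(c) = sqrt(C1 + c^2)


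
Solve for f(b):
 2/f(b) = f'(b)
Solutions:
 f(b) = -sqrt(C1 + 4*b)
 f(b) = sqrt(C1 + 4*b)


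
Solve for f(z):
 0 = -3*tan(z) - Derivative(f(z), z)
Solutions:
 f(z) = C1 + 3*log(cos(z))


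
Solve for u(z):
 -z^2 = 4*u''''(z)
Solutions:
 u(z) = C1 + C2*z + C3*z^2 + C4*z^3 - z^6/1440


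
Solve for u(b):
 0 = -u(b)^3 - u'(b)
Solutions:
 u(b) = -sqrt(2)*sqrt(-1/(C1 - b))/2
 u(b) = sqrt(2)*sqrt(-1/(C1 - b))/2


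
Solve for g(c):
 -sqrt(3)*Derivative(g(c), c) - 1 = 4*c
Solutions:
 g(c) = C1 - 2*sqrt(3)*c^2/3 - sqrt(3)*c/3


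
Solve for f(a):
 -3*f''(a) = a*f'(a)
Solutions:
 f(a) = C1 + C2*erf(sqrt(6)*a/6)


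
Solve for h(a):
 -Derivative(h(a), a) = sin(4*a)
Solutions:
 h(a) = C1 + cos(4*a)/4


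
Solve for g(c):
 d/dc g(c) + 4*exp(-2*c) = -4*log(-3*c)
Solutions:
 g(c) = C1 - 4*c*log(-c) + 4*c*(1 - log(3)) + 2*exp(-2*c)


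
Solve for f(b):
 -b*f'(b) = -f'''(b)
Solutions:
 f(b) = C1 + Integral(C2*airyai(b) + C3*airybi(b), b)


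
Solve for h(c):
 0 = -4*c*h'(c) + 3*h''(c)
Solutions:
 h(c) = C1 + C2*erfi(sqrt(6)*c/3)


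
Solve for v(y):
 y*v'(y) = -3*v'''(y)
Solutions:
 v(y) = C1 + Integral(C2*airyai(-3^(2/3)*y/3) + C3*airybi(-3^(2/3)*y/3), y)


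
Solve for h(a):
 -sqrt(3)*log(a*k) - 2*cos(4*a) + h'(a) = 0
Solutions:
 h(a) = C1 + sqrt(3)*a*(log(a*k) - 1) + sin(4*a)/2


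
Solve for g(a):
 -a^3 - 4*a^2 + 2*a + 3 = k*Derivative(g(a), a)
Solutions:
 g(a) = C1 - a^4/(4*k) - 4*a^3/(3*k) + a^2/k + 3*a/k


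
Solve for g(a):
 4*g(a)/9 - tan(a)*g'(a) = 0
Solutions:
 g(a) = C1*sin(a)^(4/9)


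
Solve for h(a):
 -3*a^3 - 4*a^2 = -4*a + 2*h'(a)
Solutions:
 h(a) = C1 - 3*a^4/8 - 2*a^3/3 + a^2


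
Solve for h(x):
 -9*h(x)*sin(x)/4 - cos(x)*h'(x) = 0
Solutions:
 h(x) = C1*cos(x)^(9/4)


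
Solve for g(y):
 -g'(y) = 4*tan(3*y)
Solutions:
 g(y) = C1 + 4*log(cos(3*y))/3


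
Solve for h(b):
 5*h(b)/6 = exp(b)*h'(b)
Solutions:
 h(b) = C1*exp(-5*exp(-b)/6)


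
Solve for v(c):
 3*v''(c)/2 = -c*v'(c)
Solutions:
 v(c) = C1 + C2*erf(sqrt(3)*c/3)


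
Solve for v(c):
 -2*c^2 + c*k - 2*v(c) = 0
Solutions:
 v(c) = c*(-2*c + k)/2


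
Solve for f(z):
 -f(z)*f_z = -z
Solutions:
 f(z) = -sqrt(C1 + z^2)
 f(z) = sqrt(C1 + z^2)


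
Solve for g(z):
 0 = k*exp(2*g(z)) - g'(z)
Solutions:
 g(z) = log(-sqrt(-1/(C1 + k*z))) - log(2)/2
 g(z) = log(-1/(C1 + k*z))/2 - log(2)/2


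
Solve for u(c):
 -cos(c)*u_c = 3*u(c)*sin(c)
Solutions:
 u(c) = C1*cos(c)^3


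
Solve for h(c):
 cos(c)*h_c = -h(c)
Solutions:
 h(c) = C1*sqrt(sin(c) - 1)/sqrt(sin(c) + 1)


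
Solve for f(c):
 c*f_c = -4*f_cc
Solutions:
 f(c) = C1 + C2*erf(sqrt(2)*c/4)


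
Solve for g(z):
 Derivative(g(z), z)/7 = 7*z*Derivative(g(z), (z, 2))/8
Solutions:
 g(z) = C1 + C2*z^(57/49)


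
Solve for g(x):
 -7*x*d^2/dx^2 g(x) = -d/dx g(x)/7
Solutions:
 g(x) = C1 + C2*x^(50/49)


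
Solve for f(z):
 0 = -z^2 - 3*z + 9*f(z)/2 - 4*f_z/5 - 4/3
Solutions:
 f(z) = C1*exp(45*z/8) + 2*z^2/9 + 302*z/405 + 7816/18225


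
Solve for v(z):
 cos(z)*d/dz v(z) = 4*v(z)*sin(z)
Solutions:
 v(z) = C1/cos(z)^4


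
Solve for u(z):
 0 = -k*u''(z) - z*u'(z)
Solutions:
 u(z) = C1 + C2*sqrt(k)*erf(sqrt(2)*z*sqrt(1/k)/2)


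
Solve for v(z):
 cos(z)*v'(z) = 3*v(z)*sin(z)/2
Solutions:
 v(z) = C1/cos(z)^(3/2)


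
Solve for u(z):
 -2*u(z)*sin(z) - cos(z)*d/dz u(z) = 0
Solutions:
 u(z) = C1*cos(z)^2


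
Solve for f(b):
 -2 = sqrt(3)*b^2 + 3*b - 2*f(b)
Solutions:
 f(b) = sqrt(3)*b^2/2 + 3*b/2 + 1


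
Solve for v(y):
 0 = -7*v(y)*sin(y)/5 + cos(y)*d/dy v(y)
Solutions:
 v(y) = C1/cos(y)^(7/5)


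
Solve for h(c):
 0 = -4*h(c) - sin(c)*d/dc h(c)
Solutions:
 h(c) = C1*(cos(c)^2 + 2*cos(c) + 1)/(cos(c)^2 - 2*cos(c) + 1)


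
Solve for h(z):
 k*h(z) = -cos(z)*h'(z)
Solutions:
 h(z) = C1*exp(k*(log(sin(z) - 1) - log(sin(z) + 1))/2)


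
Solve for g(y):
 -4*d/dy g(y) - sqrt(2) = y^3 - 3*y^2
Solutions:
 g(y) = C1 - y^4/16 + y^3/4 - sqrt(2)*y/4


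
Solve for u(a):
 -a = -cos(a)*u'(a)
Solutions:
 u(a) = C1 + Integral(a/cos(a), a)


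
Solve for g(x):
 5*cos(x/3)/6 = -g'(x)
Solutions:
 g(x) = C1 - 5*sin(x/3)/2


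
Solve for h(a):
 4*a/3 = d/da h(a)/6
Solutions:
 h(a) = C1 + 4*a^2


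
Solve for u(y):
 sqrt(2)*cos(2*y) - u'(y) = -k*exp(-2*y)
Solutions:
 u(y) = C1 - k*exp(-2*y)/2 + sqrt(2)*sin(2*y)/2


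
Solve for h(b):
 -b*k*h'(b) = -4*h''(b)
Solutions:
 h(b) = Piecewise((-sqrt(2)*sqrt(pi)*C1*erf(sqrt(2)*b*sqrt(-k)/4)/sqrt(-k) - C2, (k > 0) | (k < 0)), (-C1*b - C2, True))


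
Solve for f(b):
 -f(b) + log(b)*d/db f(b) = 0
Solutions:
 f(b) = C1*exp(li(b))


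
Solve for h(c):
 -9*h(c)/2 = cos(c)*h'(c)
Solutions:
 h(c) = C1*(sin(c) - 1)^(1/4)*(sin(c)^2 - 2*sin(c) + 1)/((sin(c) + 1)^(1/4)*(sin(c)^2 + 2*sin(c) + 1))


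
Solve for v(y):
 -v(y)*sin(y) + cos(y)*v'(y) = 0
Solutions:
 v(y) = C1/cos(y)


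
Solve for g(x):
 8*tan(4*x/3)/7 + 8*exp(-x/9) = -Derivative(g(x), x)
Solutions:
 g(x) = C1 - 3*log(tan(4*x/3)^2 + 1)/7 + 72*exp(-x/9)


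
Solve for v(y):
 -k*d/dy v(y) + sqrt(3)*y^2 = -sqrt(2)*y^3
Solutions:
 v(y) = C1 + sqrt(2)*y^4/(4*k) + sqrt(3)*y^3/(3*k)


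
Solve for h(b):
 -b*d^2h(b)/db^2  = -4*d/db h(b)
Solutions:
 h(b) = C1 + C2*b^5


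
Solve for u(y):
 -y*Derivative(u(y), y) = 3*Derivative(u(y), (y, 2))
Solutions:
 u(y) = C1 + C2*erf(sqrt(6)*y/6)


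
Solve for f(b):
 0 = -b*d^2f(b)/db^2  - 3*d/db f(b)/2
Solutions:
 f(b) = C1 + C2/sqrt(b)


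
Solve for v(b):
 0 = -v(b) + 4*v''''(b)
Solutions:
 v(b) = C1*exp(-sqrt(2)*b/2) + C2*exp(sqrt(2)*b/2) + C3*sin(sqrt(2)*b/2) + C4*cos(sqrt(2)*b/2)


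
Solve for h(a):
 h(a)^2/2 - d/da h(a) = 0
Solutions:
 h(a) = -2/(C1 + a)


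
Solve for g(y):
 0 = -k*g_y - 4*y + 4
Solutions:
 g(y) = C1 - 2*y^2/k + 4*y/k


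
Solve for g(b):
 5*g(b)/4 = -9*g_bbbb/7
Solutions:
 g(b) = (C1*sin(sqrt(3)*35^(1/4)*b/6) + C2*cos(sqrt(3)*35^(1/4)*b/6))*exp(-sqrt(3)*35^(1/4)*b/6) + (C3*sin(sqrt(3)*35^(1/4)*b/6) + C4*cos(sqrt(3)*35^(1/4)*b/6))*exp(sqrt(3)*35^(1/4)*b/6)


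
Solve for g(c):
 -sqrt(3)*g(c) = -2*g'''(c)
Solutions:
 g(c) = C3*exp(2^(2/3)*3^(1/6)*c/2) + (C1*sin(6^(2/3)*c/4) + C2*cos(6^(2/3)*c/4))*exp(-2^(2/3)*3^(1/6)*c/4)


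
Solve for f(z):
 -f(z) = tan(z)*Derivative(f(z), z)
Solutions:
 f(z) = C1/sin(z)


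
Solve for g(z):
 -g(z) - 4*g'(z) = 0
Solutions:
 g(z) = C1*exp(-z/4)


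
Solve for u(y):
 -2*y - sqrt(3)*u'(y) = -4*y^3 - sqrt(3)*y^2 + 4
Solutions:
 u(y) = C1 + sqrt(3)*y^4/3 + y^3/3 - sqrt(3)*y^2/3 - 4*sqrt(3)*y/3


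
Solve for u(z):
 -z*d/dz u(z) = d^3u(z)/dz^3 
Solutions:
 u(z) = C1 + Integral(C2*airyai(-z) + C3*airybi(-z), z)


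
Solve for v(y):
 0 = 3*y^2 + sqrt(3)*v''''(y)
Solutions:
 v(y) = C1 + C2*y + C3*y^2 + C4*y^3 - sqrt(3)*y^6/360


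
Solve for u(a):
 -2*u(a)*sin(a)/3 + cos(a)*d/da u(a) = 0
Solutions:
 u(a) = C1/cos(a)^(2/3)


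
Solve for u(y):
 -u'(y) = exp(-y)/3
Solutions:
 u(y) = C1 + exp(-y)/3


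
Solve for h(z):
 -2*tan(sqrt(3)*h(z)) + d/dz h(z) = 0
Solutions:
 h(z) = sqrt(3)*(pi - asin(C1*exp(2*sqrt(3)*z)))/3
 h(z) = sqrt(3)*asin(C1*exp(2*sqrt(3)*z))/3


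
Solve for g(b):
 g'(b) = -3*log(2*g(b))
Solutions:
 Integral(1/(log(_y) + log(2)), (_y, g(b)))/3 = C1 - b


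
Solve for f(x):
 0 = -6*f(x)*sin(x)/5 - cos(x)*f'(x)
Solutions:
 f(x) = C1*cos(x)^(6/5)
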